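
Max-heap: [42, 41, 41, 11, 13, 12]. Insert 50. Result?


Append 50: [42, 41, 41, 11, 13, 12, 50]
Bubble up: swap idx 6(50) with idx 2(41); swap idx 2(50) with idx 0(42)
Result: [50, 41, 42, 11, 13, 12, 41]


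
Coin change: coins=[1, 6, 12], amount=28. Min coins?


dp[0]=0; dp[i]=1+min(dp[i-c] for c in coins)
...dp[23]=7, dp[24]=2, dp[25]=3, dp[26]=4, dp[27]=5, dp[28]=6
Minimum coins for 28 = 6


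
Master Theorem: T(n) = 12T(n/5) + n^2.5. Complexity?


a=12, b=5, c=2.5. log_5(12)=1.544 < c=2.5. Case 3: O(n^c) = O(n^2.500)
Complexity: O(n^2.500)


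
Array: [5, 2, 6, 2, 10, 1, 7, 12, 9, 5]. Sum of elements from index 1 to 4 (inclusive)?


Prefix sums: [0, 5, 7, 13, 15, 25, 26, 33, 45, 54, 59]
Sum[1..4] = prefix[5] - prefix[1] = 25 - 5 = 20


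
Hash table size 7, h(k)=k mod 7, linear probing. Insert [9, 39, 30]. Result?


Insertions: 9->slot 2; 39->slot 4; 30->slot 3
Table: [None, None, 9, 30, 39, None, None]


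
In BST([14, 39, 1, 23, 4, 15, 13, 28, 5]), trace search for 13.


BST root = 14
Search for 13: compare at each node
Path: [14, 1, 4, 13]


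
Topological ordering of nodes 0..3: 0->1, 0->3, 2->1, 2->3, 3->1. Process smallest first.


Kahn's algorithm, process smallest node first
Order: [0, 2, 3, 1]


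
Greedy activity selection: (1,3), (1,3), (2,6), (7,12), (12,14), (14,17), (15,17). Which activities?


Greedy: pick earliest-ending, then skip overlaps.
Selected (4 activities): [(1, 3), (7, 12), (12, 14), (14, 17)]


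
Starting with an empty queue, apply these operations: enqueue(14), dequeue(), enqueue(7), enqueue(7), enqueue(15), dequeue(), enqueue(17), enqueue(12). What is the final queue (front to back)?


enqueue(14) -> [14]
dequeue() returns 14 -> []
enqueue(7) -> [7]
enqueue(7) -> [7, 7]
enqueue(15) -> [7, 7, 15]
dequeue() returns 7 -> [7, 15]
enqueue(17) -> [7, 15, 17]
enqueue(12) -> [7, 15, 17, 12]
Final queue (front to back): [7, 15, 17, 12]


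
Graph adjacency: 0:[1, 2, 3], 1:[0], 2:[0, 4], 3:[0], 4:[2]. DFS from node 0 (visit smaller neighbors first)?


DFS stack-based: start with [0]
Visit order: [0, 1, 2, 4, 3]


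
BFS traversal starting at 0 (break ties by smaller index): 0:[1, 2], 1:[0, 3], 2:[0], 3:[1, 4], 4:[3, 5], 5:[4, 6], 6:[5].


BFS queue: start with [0]
Visit order: [0, 1, 2, 3, 4, 5, 6]


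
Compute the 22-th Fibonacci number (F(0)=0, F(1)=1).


F(n)=F(n-1)+F(n-2)
...F(20)=6765, F(21)=10946, F(22)=17711


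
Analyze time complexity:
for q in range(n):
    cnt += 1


Per nesting level: O(n) = O(n)
Complexity: O(n)


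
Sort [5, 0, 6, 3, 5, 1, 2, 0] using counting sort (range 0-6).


Count array: [2, 1, 1, 1, 0, 2, 1]
Reconstruct: [0, 0, 1, 2, 3, 5, 5, 6]


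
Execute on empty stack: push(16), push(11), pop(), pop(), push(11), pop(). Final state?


push(16) -> [16]
push(11) -> [16, 11]
pop() returns 11 -> [16]
pop() returns 16 -> []
push(11) -> [11]
pop() returns 11 -> []
Final stack (bottom to top): []


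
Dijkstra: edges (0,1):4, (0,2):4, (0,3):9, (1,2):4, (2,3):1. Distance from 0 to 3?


Dijkstra from 0:
Distances: {0: 0, 1: 4, 2: 4, 3: 5}
Shortest distance to 3 = 5, path = [0, 2, 3]


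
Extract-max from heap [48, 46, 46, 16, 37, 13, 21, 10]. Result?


Max = 48
Replace root with last, heapify down
Resulting heap: [46, 37, 46, 16, 10, 13, 21]


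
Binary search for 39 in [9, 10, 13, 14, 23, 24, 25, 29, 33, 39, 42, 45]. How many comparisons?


Search for 39:
[0,11] mid=5 arr[5]=24
[6,11] mid=8 arr[8]=33
[9,11] mid=10 arr[10]=42
[9,9] mid=9 arr[9]=39
Total: 4 comparisons


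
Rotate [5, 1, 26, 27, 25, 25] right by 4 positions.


Right rotate by 4: [26, 27, 25, 25, 5, 1]


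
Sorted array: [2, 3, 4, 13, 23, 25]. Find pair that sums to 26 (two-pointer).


Two pointers: lo=0, hi=5
Found pair: (3, 23) summing to 26


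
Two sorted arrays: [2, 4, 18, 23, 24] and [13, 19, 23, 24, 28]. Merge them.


Compare heads, take smaller each step.
Merged: [2, 4, 13, 18, 19, 23, 23, 24, 24, 28]


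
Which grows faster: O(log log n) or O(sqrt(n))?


double-logarithmic grows slower than sublinear
O(log log n) is asymptotically smaller; O(sqrt(n)) grows faster


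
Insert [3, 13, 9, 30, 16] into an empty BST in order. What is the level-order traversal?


Root = 3; build tree by BST insertion.
Level-Order traversal: [3, 13, 9, 30, 16]


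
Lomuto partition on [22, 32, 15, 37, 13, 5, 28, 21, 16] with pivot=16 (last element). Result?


Elements <= 16 go left of pivot.
Result: [15, 13, 5, 16, 32, 22, 28, 21, 37], pivot at index 3


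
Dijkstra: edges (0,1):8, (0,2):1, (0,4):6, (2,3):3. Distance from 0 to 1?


Dijkstra from 0:
Distances: {0: 0, 1: 8, 2: 1, 3: 4, 4: 6}
Shortest distance to 1 = 8, path = [0, 1]


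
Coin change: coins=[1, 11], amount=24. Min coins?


dp[0]=0; dp[i]=1+min(dp[i-c] for c in coins)
...dp[19]=9, dp[20]=10, dp[21]=11, dp[22]=2, dp[23]=3, dp[24]=4
Minimum coins for 24 = 4


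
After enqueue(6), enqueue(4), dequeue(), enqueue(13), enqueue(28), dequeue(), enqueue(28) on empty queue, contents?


enqueue(6) -> [6]
enqueue(4) -> [6, 4]
dequeue() returns 6 -> [4]
enqueue(13) -> [4, 13]
enqueue(28) -> [4, 13, 28]
dequeue() returns 4 -> [13, 28]
enqueue(28) -> [13, 28, 28]
Final queue (front to back): [13, 28, 28]


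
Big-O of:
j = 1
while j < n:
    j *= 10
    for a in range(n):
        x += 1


Per nesting level: O(log n) * O(n) = O(n log n)
Complexity: O(n log n)


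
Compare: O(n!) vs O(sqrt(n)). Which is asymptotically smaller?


sublinear grows slower than factorial
O(sqrt(n)) is asymptotically smaller; O(n!) grows faster


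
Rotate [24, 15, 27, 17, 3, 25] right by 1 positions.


Right rotate by 1: [25, 24, 15, 27, 17, 3]


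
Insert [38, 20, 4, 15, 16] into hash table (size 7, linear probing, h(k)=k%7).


Insertions: 38->slot 3; 20->slot 6; 4->slot 4; 15->slot 1; 16->slot 2
Table: [None, 15, 16, 38, 4, None, 20]


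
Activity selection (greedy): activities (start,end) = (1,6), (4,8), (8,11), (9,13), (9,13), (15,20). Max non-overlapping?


Greedy: pick earliest-ending, then skip overlaps.
Selected (3 activities): [(1, 6), (8, 11), (15, 20)]


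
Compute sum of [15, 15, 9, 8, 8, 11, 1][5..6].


Prefix sums: [0, 15, 30, 39, 47, 55, 66, 67]
Sum[5..6] = prefix[7] - prefix[5] = 67 - 55 = 12


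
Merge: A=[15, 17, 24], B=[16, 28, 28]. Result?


Compare heads, take smaller each step.
Merged: [15, 16, 17, 24, 28, 28]


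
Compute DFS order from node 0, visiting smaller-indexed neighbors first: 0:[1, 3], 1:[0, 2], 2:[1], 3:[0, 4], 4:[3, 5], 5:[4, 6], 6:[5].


DFS stack-based: start with [0]
Visit order: [0, 1, 2, 3, 4, 5, 6]


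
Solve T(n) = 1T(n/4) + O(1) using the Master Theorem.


a=1, b=4, c=0. log_4(1)=0 = c=0. Case 2: O(n^c log n) = O(log n)
Complexity: O(log n)


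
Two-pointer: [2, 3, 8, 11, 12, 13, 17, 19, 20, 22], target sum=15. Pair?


Two pointers: lo=0, hi=9
Found pair: (2, 13) summing to 15


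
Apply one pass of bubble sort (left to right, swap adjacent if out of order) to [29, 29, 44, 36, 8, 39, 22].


After one pass: [29, 29, 36, 8, 39, 22, 44]


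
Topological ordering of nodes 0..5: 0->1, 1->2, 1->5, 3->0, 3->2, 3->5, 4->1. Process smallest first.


Kahn's algorithm, process smallest node first
Order: [3, 0, 4, 1, 2, 5]


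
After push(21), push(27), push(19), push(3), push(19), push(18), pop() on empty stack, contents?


push(21) -> [21]
push(27) -> [21, 27]
push(19) -> [21, 27, 19]
push(3) -> [21, 27, 19, 3]
push(19) -> [21, 27, 19, 3, 19]
push(18) -> [21, 27, 19, 3, 19, 18]
pop() returns 18 -> [21, 27, 19, 3, 19]
Final stack (bottom to top): [21, 27, 19, 3, 19]


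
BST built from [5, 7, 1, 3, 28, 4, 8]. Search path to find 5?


BST root = 5
Search for 5: compare at each node
Path: [5]


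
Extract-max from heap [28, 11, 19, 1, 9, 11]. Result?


Max = 28
Replace root with last, heapify down
Resulting heap: [19, 11, 11, 1, 9]


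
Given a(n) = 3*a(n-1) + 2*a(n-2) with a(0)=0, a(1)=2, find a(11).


Build bottom-up:
...a(9)=44726, a(10)=159294, a(11)=3*159294+2*44726=567334


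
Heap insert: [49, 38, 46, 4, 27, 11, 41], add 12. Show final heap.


Append 12: [49, 38, 46, 4, 27, 11, 41, 12]
Bubble up: swap idx 7(12) with idx 3(4)
Result: [49, 38, 46, 12, 27, 11, 41, 4]


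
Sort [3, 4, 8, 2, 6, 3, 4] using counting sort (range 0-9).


Count array: [0, 0, 1, 2, 2, 0, 1, 0, 1, 0]
Reconstruct: [2, 3, 3, 4, 4, 6, 8]


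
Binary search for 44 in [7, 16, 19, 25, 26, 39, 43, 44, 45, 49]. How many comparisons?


Search for 44:
[0,9] mid=4 arr[4]=26
[5,9] mid=7 arr[7]=44
Total: 2 comparisons


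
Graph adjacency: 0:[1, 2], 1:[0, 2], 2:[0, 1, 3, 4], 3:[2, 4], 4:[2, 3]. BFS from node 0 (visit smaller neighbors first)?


BFS queue: start with [0]
Visit order: [0, 1, 2, 3, 4]


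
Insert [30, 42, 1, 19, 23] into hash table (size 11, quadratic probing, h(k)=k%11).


Insertions: 30->slot 8; 42->slot 9; 1->slot 1; 19->slot 6; 23->slot 2
Table: [None, 1, 23, None, None, None, 19, None, 30, 42, None]


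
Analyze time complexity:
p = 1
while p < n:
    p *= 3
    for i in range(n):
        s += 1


Per nesting level: O(log n) * O(n) = O(n log n)
Complexity: O(n log n)


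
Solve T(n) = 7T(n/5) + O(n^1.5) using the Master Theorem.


a=7, b=5, c=1.5. log_5(7)=1.209 < c=1.5. Case 3: O(n^c) = O(n^1.500)
Complexity: O(n^1.500)


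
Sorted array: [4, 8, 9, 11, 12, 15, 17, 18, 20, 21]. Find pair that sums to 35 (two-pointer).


Two pointers: lo=0, hi=9
Found pair: (15, 20) summing to 35


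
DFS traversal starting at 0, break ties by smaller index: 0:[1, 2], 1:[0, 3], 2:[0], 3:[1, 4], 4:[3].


DFS stack-based: start with [0]
Visit order: [0, 1, 3, 4, 2]


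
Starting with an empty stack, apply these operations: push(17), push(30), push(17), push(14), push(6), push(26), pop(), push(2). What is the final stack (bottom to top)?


push(17) -> [17]
push(30) -> [17, 30]
push(17) -> [17, 30, 17]
push(14) -> [17, 30, 17, 14]
push(6) -> [17, 30, 17, 14, 6]
push(26) -> [17, 30, 17, 14, 6, 26]
pop() returns 26 -> [17, 30, 17, 14, 6]
push(2) -> [17, 30, 17, 14, 6, 2]
Final stack (bottom to top): [17, 30, 17, 14, 6, 2]


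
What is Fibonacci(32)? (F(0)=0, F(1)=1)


F(n)=F(n-1)+F(n-2)
...F(30)=832040, F(31)=1346269, F(32)=2178309


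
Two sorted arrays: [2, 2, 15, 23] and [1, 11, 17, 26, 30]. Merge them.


Compare heads, take smaller each step.
Merged: [1, 2, 2, 11, 15, 17, 23, 26, 30]


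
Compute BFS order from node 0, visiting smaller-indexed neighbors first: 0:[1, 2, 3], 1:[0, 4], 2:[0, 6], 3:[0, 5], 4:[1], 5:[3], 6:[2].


BFS queue: start with [0]
Visit order: [0, 1, 2, 3, 4, 6, 5]


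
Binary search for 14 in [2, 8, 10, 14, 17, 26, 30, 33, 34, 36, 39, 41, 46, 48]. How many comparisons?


Search for 14:
[0,13] mid=6 arr[6]=30
[0,5] mid=2 arr[2]=10
[3,5] mid=4 arr[4]=17
[3,3] mid=3 arr[3]=14
Total: 4 comparisons


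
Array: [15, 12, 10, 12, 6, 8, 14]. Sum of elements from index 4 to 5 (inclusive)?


Prefix sums: [0, 15, 27, 37, 49, 55, 63, 77]
Sum[4..5] = prefix[6] - prefix[4] = 63 - 49 = 14


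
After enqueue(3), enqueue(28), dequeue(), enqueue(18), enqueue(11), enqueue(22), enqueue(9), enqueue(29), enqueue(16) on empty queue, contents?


enqueue(3) -> [3]
enqueue(28) -> [3, 28]
dequeue() returns 3 -> [28]
enqueue(18) -> [28, 18]
enqueue(11) -> [28, 18, 11]
enqueue(22) -> [28, 18, 11, 22]
enqueue(9) -> [28, 18, 11, 22, 9]
enqueue(29) -> [28, 18, 11, 22, 9, 29]
enqueue(16) -> [28, 18, 11, 22, 9, 29, 16]
Final queue (front to back): [28, 18, 11, 22, 9, 29, 16]


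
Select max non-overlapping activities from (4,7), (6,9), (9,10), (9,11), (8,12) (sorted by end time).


Greedy: pick earliest-ending, then skip overlaps.
Selected (2 activities): [(4, 7), (9, 10)]


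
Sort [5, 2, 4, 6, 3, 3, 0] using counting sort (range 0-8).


Count array: [1, 0, 1, 2, 1, 1, 1, 0, 0]
Reconstruct: [0, 2, 3, 3, 4, 5, 6]


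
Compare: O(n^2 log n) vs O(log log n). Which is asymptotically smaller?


double-logarithmic grows slower than n^2 log n
O(log log n) is asymptotically smaller; O(n^2 log n) grows faster


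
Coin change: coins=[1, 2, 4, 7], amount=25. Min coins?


dp[0]=0; dp[i]=1+min(dp[i-c] for c in coins)
...dp[20]=4, dp[21]=3, dp[22]=4, dp[23]=4, dp[24]=5, dp[25]=4
Minimum coins for 25 = 4


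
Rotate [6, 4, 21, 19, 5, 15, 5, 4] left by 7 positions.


Left rotate by 7: [4, 6, 4, 21, 19, 5, 15, 5]


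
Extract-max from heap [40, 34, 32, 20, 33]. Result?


Max = 40
Replace root with last, heapify down
Resulting heap: [34, 33, 32, 20]


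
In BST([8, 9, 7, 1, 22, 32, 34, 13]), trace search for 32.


BST root = 8
Search for 32: compare at each node
Path: [8, 9, 22, 32]


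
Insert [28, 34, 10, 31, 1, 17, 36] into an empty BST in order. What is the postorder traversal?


Root = 28; build tree by BST insertion.
Postorder traversal: [1, 17, 10, 31, 36, 34, 28]


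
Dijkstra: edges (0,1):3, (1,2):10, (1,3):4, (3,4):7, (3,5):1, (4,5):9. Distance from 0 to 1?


Dijkstra from 0:
Distances: {0: 0, 1: 3, 2: 13, 3: 7, 4: 14, 5: 8}
Shortest distance to 1 = 3, path = [0, 1]


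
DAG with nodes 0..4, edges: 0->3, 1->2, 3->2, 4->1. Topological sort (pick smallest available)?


Kahn's algorithm, process smallest node first
Order: [0, 3, 4, 1, 2]


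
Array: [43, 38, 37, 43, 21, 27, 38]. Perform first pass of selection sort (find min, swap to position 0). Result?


After one pass: [21, 38, 37, 43, 43, 27, 38]


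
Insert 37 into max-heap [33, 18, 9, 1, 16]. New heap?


Append 37: [33, 18, 9, 1, 16, 37]
Bubble up: swap idx 5(37) with idx 2(9); swap idx 2(37) with idx 0(33)
Result: [37, 18, 33, 1, 16, 9]


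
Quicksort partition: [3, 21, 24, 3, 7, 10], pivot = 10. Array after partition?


Elements <= 10 go left of pivot.
Result: [3, 3, 7, 10, 24, 21], pivot at index 3


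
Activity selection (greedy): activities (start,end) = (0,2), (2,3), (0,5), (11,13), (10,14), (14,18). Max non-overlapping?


Greedy: pick earliest-ending, then skip overlaps.
Selected (4 activities): [(0, 2), (2, 3), (11, 13), (14, 18)]


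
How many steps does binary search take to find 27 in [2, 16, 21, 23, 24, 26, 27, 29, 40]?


Search for 27:
[0,8] mid=4 arr[4]=24
[5,8] mid=6 arr[6]=27
Total: 2 comparisons


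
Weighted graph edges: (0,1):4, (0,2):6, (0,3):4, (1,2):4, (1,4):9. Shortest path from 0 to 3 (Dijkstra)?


Dijkstra from 0:
Distances: {0: 0, 1: 4, 2: 6, 3: 4, 4: 13}
Shortest distance to 3 = 4, path = [0, 3]


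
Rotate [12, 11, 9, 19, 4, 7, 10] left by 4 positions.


Left rotate by 4: [4, 7, 10, 12, 11, 9, 19]


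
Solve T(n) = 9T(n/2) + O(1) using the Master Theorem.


a=9, b=2, c=0. log_2(9)=3.170 > c=0. Case 1: O(n^log_b(a)) = O(n^3.170)
Complexity: O(n^3.170)


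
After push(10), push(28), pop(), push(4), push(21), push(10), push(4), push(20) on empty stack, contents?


push(10) -> [10]
push(28) -> [10, 28]
pop() returns 28 -> [10]
push(4) -> [10, 4]
push(21) -> [10, 4, 21]
push(10) -> [10, 4, 21, 10]
push(4) -> [10, 4, 21, 10, 4]
push(20) -> [10, 4, 21, 10, 4, 20]
Final stack (bottom to top): [10, 4, 21, 10, 4, 20]


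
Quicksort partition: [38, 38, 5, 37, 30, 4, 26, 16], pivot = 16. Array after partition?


Elements <= 16 go left of pivot.
Result: [5, 4, 16, 37, 30, 38, 26, 38], pivot at index 2


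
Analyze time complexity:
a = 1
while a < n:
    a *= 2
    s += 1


Per nesting level: O(log n) = O(log n)
Complexity: O(log n)


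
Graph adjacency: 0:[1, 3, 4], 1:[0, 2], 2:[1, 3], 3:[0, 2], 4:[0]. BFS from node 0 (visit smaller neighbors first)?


BFS queue: start with [0]
Visit order: [0, 1, 3, 4, 2]


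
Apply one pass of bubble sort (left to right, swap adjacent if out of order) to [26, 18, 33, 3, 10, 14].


After one pass: [18, 26, 3, 10, 14, 33]


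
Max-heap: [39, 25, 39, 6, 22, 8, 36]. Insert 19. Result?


Append 19: [39, 25, 39, 6, 22, 8, 36, 19]
Bubble up: swap idx 7(19) with idx 3(6)
Result: [39, 25, 39, 19, 22, 8, 36, 6]


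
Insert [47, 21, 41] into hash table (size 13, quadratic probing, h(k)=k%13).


Insertions: 47->slot 8; 21->slot 9; 41->slot 2
Table: [None, None, 41, None, None, None, None, None, 47, 21, None, None, None]


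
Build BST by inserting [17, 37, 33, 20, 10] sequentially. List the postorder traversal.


Root = 17; build tree by BST insertion.
Postorder traversal: [10, 20, 33, 37, 17]


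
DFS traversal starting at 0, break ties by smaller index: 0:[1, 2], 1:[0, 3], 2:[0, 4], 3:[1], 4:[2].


DFS stack-based: start with [0]
Visit order: [0, 1, 3, 2, 4]


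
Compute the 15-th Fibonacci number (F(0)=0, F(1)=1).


F(n)=F(n-1)+F(n-2)
...F(13)=233, F(14)=377, F(15)=610


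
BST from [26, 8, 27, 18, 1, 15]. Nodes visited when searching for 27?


BST root = 26
Search for 27: compare at each node
Path: [26, 27]


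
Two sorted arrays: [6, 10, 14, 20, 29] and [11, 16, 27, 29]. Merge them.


Compare heads, take smaller each step.
Merged: [6, 10, 11, 14, 16, 20, 27, 29, 29]


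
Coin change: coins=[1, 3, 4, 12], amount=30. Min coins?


dp[0]=0; dp[i]=1+min(dp[i-c] for c in coins)
...dp[25]=3, dp[26]=4, dp[27]=3, dp[28]=3, dp[29]=4, dp[30]=4
Minimum coins for 30 = 4


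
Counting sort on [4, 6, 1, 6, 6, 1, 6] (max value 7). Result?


Count array: [0, 2, 0, 0, 1, 0, 4, 0]
Reconstruct: [1, 1, 4, 6, 6, 6, 6]


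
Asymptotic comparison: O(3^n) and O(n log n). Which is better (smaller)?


linearithmic grows slower than exponential (base 3)
O(n log n) is asymptotically smaller; O(3^n) grows faster


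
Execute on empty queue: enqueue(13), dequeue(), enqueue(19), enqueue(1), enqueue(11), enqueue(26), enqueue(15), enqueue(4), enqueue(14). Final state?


enqueue(13) -> [13]
dequeue() returns 13 -> []
enqueue(19) -> [19]
enqueue(1) -> [19, 1]
enqueue(11) -> [19, 1, 11]
enqueue(26) -> [19, 1, 11, 26]
enqueue(15) -> [19, 1, 11, 26, 15]
enqueue(4) -> [19, 1, 11, 26, 15, 4]
enqueue(14) -> [19, 1, 11, 26, 15, 4, 14]
Final queue (front to back): [19, 1, 11, 26, 15, 4, 14]


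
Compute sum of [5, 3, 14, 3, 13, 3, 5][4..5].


Prefix sums: [0, 5, 8, 22, 25, 38, 41, 46]
Sum[4..5] = prefix[6] - prefix[4] = 41 - 25 = 16


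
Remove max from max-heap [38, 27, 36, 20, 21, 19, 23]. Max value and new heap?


Max = 38
Replace root with last, heapify down
Resulting heap: [36, 27, 23, 20, 21, 19]


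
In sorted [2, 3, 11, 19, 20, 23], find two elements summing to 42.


Two pointers: lo=0, hi=5
Found pair: (19, 23) summing to 42


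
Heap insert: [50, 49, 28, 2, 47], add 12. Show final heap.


Append 12: [50, 49, 28, 2, 47, 12]
Bubble up: no swaps needed
Result: [50, 49, 28, 2, 47, 12]


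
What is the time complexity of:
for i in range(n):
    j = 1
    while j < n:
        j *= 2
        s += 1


Per nesting level: O(n) * O(log n) = O(n log n)
Complexity: O(n log n)


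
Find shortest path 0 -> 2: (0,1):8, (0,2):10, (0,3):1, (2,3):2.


Dijkstra from 0:
Distances: {0: 0, 1: 8, 2: 3, 3: 1}
Shortest distance to 2 = 3, path = [0, 3, 2]


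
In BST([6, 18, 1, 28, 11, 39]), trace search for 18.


BST root = 6
Search for 18: compare at each node
Path: [6, 18]


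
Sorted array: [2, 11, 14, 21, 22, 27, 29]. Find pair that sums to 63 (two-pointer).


Two pointers: lo=0, hi=6
No pair sums to 63


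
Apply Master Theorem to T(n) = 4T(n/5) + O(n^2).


a=4, b=5, c=2. log_5(4)=0.861 < c=2. Case 3: O(n^c) = O(n^2)
Complexity: O(n^2)


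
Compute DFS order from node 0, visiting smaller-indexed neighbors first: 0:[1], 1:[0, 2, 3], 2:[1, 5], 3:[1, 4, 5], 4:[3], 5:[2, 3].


DFS stack-based: start with [0]
Visit order: [0, 1, 2, 5, 3, 4]


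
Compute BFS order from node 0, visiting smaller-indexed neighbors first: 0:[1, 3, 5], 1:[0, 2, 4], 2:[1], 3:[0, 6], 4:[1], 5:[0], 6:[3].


BFS queue: start with [0]
Visit order: [0, 1, 3, 5, 2, 4, 6]


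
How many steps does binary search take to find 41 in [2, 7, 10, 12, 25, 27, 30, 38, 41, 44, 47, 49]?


Search for 41:
[0,11] mid=5 arr[5]=27
[6,11] mid=8 arr[8]=41
Total: 2 comparisons


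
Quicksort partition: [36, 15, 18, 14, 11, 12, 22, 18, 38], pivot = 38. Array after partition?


Elements <= 38 go left of pivot.
Result: [36, 15, 18, 14, 11, 12, 22, 18, 38], pivot at index 8


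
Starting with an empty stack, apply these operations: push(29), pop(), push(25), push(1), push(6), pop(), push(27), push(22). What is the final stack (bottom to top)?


push(29) -> [29]
pop() returns 29 -> []
push(25) -> [25]
push(1) -> [25, 1]
push(6) -> [25, 1, 6]
pop() returns 6 -> [25, 1]
push(27) -> [25, 1, 27]
push(22) -> [25, 1, 27, 22]
Final stack (bottom to top): [25, 1, 27, 22]


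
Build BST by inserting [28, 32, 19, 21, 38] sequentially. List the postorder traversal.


Root = 28; build tree by BST insertion.
Postorder traversal: [21, 19, 38, 32, 28]


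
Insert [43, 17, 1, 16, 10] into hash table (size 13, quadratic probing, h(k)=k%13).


Insertions: 43->slot 4; 17->slot 5; 1->slot 1; 16->slot 3; 10->slot 10
Table: [None, 1, None, 16, 43, 17, None, None, None, None, 10, None, None]


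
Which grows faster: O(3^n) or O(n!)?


exponential (base 3) grows slower than factorial
O(3^n) is asymptotically smaller; O(n!) grows faster


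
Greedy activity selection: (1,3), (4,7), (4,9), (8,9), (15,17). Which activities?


Greedy: pick earliest-ending, then skip overlaps.
Selected (4 activities): [(1, 3), (4, 7), (8, 9), (15, 17)]


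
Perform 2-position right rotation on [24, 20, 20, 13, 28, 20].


Right rotate by 2: [28, 20, 24, 20, 20, 13]


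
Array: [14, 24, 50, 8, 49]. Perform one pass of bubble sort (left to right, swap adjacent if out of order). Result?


After one pass: [14, 24, 8, 49, 50]


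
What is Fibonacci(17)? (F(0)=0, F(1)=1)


F(n)=F(n-1)+F(n-2)
...F(15)=610, F(16)=987, F(17)=1597


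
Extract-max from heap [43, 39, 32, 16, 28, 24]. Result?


Max = 43
Replace root with last, heapify down
Resulting heap: [39, 28, 32, 16, 24]


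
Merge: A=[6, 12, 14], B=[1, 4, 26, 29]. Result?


Compare heads, take smaller each step.
Merged: [1, 4, 6, 12, 14, 26, 29]


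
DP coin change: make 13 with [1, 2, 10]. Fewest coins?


dp[0]=0; dp[i]=1+min(dp[i-c] for c in coins)
...dp[8]=4, dp[9]=5, dp[10]=1, dp[11]=2, dp[12]=2, dp[13]=3
Minimum coins for 13 = 3


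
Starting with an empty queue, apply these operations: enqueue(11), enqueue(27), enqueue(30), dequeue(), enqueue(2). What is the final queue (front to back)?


enqueue(11) -> [11]
enqueue(27) -> [11, 27]
enqueue(30) -> [11, 27, 30]
dequeue() returns 11 -> [27, 30]
enqueue(2) -> [27, 30, 2]
Final queue (front to back): [27, 30, 2]


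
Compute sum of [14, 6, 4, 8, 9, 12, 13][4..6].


Prefix sums: [0, 14, 20, 24, 32, 41, 53, 66]
Sum[4..6] = prefix[7] - prefix[4] = 66 - 32 = 34


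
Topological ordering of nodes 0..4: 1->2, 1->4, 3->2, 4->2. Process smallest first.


Kahn's algorithm, process smallest node first
Order: [0, 1, 3, 4, 2]


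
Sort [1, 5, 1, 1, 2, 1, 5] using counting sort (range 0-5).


Count array: [0, 4, 1, 0, 0, 2]
Reconstruct: [1, 1, 1, 1, 2, 5, 5]


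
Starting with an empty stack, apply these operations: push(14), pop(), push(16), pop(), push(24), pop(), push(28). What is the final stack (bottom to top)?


push(14) -> [14]
pop() returns 14 -> []
push(16) -> [16]
pop() returns 16 -> []
push(24) -> [24]
pop() returns 24 -> []
push(28) -> [28]
Final stack (bottom to top): [28]


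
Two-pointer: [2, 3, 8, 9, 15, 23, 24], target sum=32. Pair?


Two pointers: lo=0, hi=6
Found pair: (8, 24) summing to 32


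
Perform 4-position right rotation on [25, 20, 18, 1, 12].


Right rotate by 4: [20, 18, 1, 12, 25]


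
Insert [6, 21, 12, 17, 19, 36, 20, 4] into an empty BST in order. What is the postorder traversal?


Root = 6; build tree by BST insertion.
Postorder traversal: [4, 20, 19, 17, 12, 36, 21, 6]


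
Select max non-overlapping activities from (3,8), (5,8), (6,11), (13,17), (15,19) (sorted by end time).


Greedy: pick earliest-ending, then skip overlaps.
Selected (2 activities): [(3, 8), (13, 17)]


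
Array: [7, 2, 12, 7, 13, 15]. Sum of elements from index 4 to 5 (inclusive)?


Prefix sums: [0, 7, 9, 21, 28, 41, 56]
Sum[4..5] = prefix[6] - prefix[4] = 56 - 28 = 28


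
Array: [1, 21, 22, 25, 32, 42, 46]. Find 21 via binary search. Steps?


Search for 21:
[0,6] mid=3 arr[3]=25
[0,2] mid=1 arr[1]=21
Total: 2 comparisons


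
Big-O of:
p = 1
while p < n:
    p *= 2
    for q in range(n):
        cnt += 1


Per nesting level: O(log n) * O(n) = O(n log n)
Complexity: O(n log n)


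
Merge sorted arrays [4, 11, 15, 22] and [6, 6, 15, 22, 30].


Compare heads, take smaller each step.
Merged: [4, 6, 6, 11, 15, 15, 22, 22, 30]


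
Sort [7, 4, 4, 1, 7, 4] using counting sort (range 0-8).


Count array: [0, 1, 0, 0, 3, 0, 0, 2, 0]
Reconstruct: [1, 4, 4, 4, 7, 7]


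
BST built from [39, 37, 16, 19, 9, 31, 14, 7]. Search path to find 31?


BST root = 39
Search for 31: compare at each node
Path: [39, 37, 16, 19, 31]


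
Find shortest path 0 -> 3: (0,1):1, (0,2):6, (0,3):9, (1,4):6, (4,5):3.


Dijkstra from 0:
Distances: {0: 0, 1: 1, 2: 6, 3: 9, 4: 7, 5: 10}
Shortest distance to 3 = 9, path = [0, 3]


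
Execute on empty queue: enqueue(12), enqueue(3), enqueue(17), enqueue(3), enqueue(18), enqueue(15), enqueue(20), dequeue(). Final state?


enqueue(12) -> [12]
enqueue(3) -> [12, 3]
enqueue(17) -> [12, 3, 17]
enqueue(3) -> [12, 3, 17, 3]
enqueue(18) -> [12, 3, 17, 3, 18]
enqueue(15) -> [12, 3, 17, 3, 18, 15]
enqueue(20) -> [12, 3, 17, 3, 18, 15, 20]
dequeue() returns 12 -> [3, 17, 3, 18, 15, 20]
Final queue (front to back): [3, 17, 3, 18, 15, 20]


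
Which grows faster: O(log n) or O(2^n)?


logarithmic grows slower than exponential
O(log n) is asymptotically smaller; O(2^n) grows faster


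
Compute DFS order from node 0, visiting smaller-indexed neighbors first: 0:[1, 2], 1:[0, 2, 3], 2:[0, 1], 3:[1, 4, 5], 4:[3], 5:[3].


DFS stack-based: start with [0]
Visit order: [0, 1, 2, 3, 4, 5]


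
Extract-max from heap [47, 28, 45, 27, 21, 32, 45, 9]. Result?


Max = 47
Replace root with last, heapify down
Resulting heap: [45, 28, 45, 27, 21, 32, 9]


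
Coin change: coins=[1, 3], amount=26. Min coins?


dp[0]=0; dp[i]=1+min(dp[i-c] for c in coins)
...dp[21]=7, dp[22]=8, dp[23]=9, dp[24]=8, dp[25]=9, dp[26]=10
Minimum coins for 26 = 10


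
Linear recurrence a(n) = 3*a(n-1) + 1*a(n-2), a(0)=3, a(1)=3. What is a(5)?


Build bottom-up:
...a(3)=39, a(4)=129, a(5)=3*129+1*39=426


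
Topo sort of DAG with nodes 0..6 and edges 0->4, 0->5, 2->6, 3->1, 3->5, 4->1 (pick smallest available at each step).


Kahn's algorithm, process smallest node first
Order: [0, 2, 3, 4, 1, 5, 6]


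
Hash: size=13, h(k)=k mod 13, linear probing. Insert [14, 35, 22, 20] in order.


Insertions: 14->slot 1; 35->slot 9; 22->slot 10; 20->slot 7
Table: [None, 14, None, None, None, None, None, 20, None, 35, 22, None, None]


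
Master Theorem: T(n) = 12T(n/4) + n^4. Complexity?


a=12, b=4, c=4. log_4(12)=1.792 < c=4. Case 3: O(n^c) = O(n^4)
Complexity: O(n^4)


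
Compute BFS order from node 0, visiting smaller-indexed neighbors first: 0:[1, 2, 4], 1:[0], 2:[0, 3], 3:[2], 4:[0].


BFS queue: start with [0]
Visit order: [0, 1, 2, 4, 3]


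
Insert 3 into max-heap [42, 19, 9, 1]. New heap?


Append 3: [42, 19, 9, 1, 3]
Bubble up: no swaps needed
Result: [42, 19, 9, 1, 3]


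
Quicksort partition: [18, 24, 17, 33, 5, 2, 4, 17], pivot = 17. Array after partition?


Elements <= 17 go left of pivot.
Result: [17, 5, 2, 4, 17, 18, 33, 24], pivot at index 4


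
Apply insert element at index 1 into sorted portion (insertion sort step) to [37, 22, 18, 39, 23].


After one pass: [22, 37, 18, 39, 23]


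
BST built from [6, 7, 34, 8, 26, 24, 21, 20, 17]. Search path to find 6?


BST root = 6
Search for 6: compare at each node
Path: [6]


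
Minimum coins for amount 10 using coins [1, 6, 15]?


dp[0]=0; dp[i]=1+min(dp[i-c] for c in coins)
...dp[5]=5, dp[6]=1, dp[7]=2, dp[8]=3, dp[9]=4, dp[10]=5
Minimum coins for 10 = 5


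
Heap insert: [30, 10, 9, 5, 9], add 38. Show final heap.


Append 38: [30, 10, 9, 5, 9, 38]
Bubble up: swap idx 5(38) with idx 2(9); swap idx 2(38) with idx 0(30)
Result: [38, 10, 30, 5, 9, 9]


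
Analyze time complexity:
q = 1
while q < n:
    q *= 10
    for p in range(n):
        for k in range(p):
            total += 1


Per nesting level: O(log n) * O(n) * O(n) [triangular over p] = O(n^2 log n)
Complexity: O(n^2 log n)


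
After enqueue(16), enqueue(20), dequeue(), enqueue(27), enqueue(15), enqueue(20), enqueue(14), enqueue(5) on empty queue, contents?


enqueue(16) -> [16]
enqueue(20) -> [16, 20]
dequeue() returns 16 -> [20]
enqueue(27) -> [20, 27]
enqueue(15) -> [20, 27, 15]
enqueue(20) -> [20, 27, 15, 20]
enqueue(14) -> [20, 27, 15, 20, 14]
enqueue(5) -> [20, 27, 15, 20, 14, 5]
Final queue (front to back): [20, 27, 15, 20, 14, 5]


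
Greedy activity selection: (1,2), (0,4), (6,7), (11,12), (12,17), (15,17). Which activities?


Greedy: pick earliest-ending, then skip overlaps.
Selected (4 activities): [(1, 2), (6, 7), (11, 12), (12, 17)]


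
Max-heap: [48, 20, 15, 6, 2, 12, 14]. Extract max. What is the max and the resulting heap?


Max = 48
Replace root with last, heapify down
Resulting heap: [20, 14, 15, 6, 2, 12]


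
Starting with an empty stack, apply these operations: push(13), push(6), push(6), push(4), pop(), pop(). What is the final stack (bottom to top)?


push(13) -> [13]
push(6) -> [13, 6]
push(6) -> [13, 6, 6]
push(4) -> [13, 6, 6, 4]
pop() returns 4 -> [13, 6, 6]
pop() returns 6 -> [13, 6]
Final stack (bottom to top): [13, 6]


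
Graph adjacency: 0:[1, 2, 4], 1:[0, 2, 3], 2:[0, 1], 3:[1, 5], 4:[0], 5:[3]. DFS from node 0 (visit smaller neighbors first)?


DFS stack-based: start with [0]
Visit order: [0, 1, 2, 3, 5, 4]


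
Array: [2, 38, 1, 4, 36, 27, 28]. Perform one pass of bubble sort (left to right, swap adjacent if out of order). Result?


After one pass: [2, 1, 4, 36, 27, 28, 38]


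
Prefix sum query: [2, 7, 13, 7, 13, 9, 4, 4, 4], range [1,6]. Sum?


Prefix sums: [0, 2, 9, 22, 29, 42, 51, 55, 59, 63]
Sum[1..6] = prefix[7] - prefix[1] = 55 - 2 = 53


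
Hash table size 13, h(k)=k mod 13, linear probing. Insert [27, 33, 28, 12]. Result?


Insertions: 27->slot 1; 33->slot 7; 28->slot 2; 12->slot 12
Table: [None, 27, 28, None, None, None, None, 33, None, None, None, None, 12]


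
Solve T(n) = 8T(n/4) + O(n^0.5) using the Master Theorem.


a=8, b=4, c=0.5. log_4(8)=1.5 > c=0.5. Case 1: O(n^log_b(a)) = O(n^1.500)
Complexity: O(n^1.500)


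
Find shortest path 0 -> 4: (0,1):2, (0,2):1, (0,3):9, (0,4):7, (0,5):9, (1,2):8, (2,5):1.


Dijkstra from 0:
Distances: {0: 0, 1: 2, 2: 1, 3: 9, 4: 7, 5: 2}
Shortest distance to 4 = 7, path = [0, 4]


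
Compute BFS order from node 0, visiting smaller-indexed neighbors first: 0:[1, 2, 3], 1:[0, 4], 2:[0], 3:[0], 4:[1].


BFS queue: start with [0]
Visit order: [0, 1, 2, 3, 4]


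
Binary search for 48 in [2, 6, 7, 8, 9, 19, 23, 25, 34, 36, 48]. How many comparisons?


Search for 48:
[0,10] mid=5 arr[5]=19
[6,10] mid=8 arr[8]=34
[9,10] mid=9 arr[9]=36
[10,10] mid=10 arr[10]=48
Total: 4 comparisons


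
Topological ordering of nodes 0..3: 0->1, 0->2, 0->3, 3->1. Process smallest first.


Kahn's algorithm, process smallest node first
Order: [0, 2, 3, 1]


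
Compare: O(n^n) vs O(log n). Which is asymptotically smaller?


logarithmic grows slower than n^n
O(log n) is asymptotically smaller; O(n^n) grows faster


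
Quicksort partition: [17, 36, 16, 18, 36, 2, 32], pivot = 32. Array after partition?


Elements <= 32 go left of pivot.
Result: [17, 16, 18, 2, 32, 36, 36], pivot at index 4


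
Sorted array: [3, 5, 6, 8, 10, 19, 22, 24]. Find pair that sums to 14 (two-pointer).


Two pointers: lo=0, hi=7
Found pair: (6, 8) summing to 14


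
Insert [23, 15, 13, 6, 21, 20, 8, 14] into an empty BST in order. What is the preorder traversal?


Root = 23; build tree by BST insertion.
Preorder traversal: [23, 15, 13, 6, 8, 14, 21, 20]


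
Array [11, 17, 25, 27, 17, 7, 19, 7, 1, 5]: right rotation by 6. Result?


Right rotate by 6: [17, 7, 19, 7, 1, 5, 11, 17, 25, 27]


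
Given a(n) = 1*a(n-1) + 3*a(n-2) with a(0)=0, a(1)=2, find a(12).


Build bottom-up:
...a(10)=2318, a(11)=5366, a(12)=1*5366+3*2318=12320


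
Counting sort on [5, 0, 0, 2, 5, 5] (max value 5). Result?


Count array: [2, 0, 1, 0, 0, 3]
Reconstruct: [0, 0, 2, 5, 5, 5]


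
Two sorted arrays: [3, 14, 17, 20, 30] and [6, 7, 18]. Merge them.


Compare heads, take smaller each step.
Merged: [3, 6, 7, 14, 17, 18, 20, 30]


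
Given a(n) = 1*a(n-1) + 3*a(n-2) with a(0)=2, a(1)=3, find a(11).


Build bottom-up:
...a(9)=2826, a(10)=6525, a(11)=1*6525+3*2826=15003


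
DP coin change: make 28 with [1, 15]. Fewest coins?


dp[0]=0; dp[i]=1+min(dp[i-c] for c in coins)
...dp[23]=9, dp[24]=10, dp[25]=11, dp[26]=12, dp[27]=13, dp[28]=14
Minimum coins for 28 = 14


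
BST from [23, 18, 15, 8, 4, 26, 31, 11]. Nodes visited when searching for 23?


BST root = 23
Search for 23: compare at each node
Path: [23]


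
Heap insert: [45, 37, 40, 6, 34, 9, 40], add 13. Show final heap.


Append 13: [45, 37, 40, 6, 34, 9, 40, 13]
Bubble up: swap idx 7(13) with idx 3(6)
Result: [45, 37, 40, 13, 34, 9, 40, 6]


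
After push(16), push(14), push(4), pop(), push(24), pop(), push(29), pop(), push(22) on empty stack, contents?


push(16) -> [16]
push(14) -> [16, 14]
push(4) -> [16, 14, 4]
pop() returns 4 -> [16, 14]
push(24) -> [16, 14, 24]
pop() returns 24 -> [16, 14]
push(29) -> [16, 14, 29]
pop() returns 29 -> [16, 14]
push(22) -> [16, 14, 22]
Final stack (bottom to top): [16, 14, 22]


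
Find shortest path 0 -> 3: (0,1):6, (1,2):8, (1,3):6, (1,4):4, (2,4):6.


Dijkstra from 0:
Distances: {0: 0, 1: 6, 2: 14, 3: 12, 4: 10}
Shortest distance to 3 = 12, path = [0, 1, 3]


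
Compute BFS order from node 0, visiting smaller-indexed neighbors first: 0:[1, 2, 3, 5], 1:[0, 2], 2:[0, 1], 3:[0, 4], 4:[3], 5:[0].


BFS queue: start with [0]
Visit order: [0, 1, 2, 3, 5, 4]


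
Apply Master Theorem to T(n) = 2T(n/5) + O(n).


a=2, b=5, c=1. log_5(2)=0.431 < c=1. Case 3: O(n^c) = O(n)
Complexity: O(n)


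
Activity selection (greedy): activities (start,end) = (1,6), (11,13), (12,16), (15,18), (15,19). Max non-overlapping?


Greedy: pick earliest-ending, then skip overlaps.
Selected (3 activities): [(1, 6), (11, 13), (15, 18)]


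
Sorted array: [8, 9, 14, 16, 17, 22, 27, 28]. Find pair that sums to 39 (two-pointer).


Two pointers: lo=0, hi=7
Found pair: (17, 22) summing to 39


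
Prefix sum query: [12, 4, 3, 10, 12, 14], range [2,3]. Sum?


Prefix sums: [0, 12, 16, 19, 29, 41, 55]
Sum[2..3] = prefix[4] - prefix[2] = 29 - 16 = 13


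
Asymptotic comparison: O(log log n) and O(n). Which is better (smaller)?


double-logarithmic grows slower than linear
O(log log n) is asymptotically smaller; O(n) grows faster


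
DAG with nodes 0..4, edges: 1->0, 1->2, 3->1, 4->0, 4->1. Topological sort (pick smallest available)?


Kahn's algorithm, process smallest node first
Order: [3, 4, 1, 0, 2]


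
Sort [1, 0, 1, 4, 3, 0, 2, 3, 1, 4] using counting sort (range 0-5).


Count array: [2, 3, 1, 2, 2, 0]
Reconstruct: [0, 0, 1, 1, 1, 2, 3, 3, 4, 4]


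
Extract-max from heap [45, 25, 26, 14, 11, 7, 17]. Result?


Max = 45
Replace root with last, heapify down
Resulting heap: [26, 25, 17, 14, 11, 7]


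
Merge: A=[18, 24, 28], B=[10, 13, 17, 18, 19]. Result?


Compare heads, take smaller each step.
Merged: [10, 13, 17, 18, 18, 19, 24, 28]


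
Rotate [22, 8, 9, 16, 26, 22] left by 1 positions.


Left rotate by 1: [8, 9, 16, 26, 22, 22]


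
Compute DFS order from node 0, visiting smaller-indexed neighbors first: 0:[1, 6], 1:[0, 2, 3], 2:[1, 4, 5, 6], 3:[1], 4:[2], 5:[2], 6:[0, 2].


DFS stack-based: start with [0]
Visit order: [0, 1, 2, 4, 5, 6, 3]


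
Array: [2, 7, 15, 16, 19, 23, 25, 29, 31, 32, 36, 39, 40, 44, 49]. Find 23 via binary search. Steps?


Search for 23:
[0,14] mid=7 arr[7]=29
[0,6] mid=3 arr[3]=16
[4,6] mid=5 arr[5]=23
Total: 3 comparisons


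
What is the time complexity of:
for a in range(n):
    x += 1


Per nesting level: O(n) = O(n)
Complexity: O(n)


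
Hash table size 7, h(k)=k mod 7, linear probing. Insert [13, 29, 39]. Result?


Insertions: 13->slot 6; 29->slot 1; 39->slot 4
Table: [None, 29, None, None, 39, None, 13]


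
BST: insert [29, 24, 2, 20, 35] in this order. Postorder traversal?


Root = 29; build tree by BST insertion.
Postorder traversal: [20, 2, 24, 35, 29]


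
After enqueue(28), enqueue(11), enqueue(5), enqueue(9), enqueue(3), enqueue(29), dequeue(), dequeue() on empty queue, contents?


enqueue(28) -> [28]
enqueue(11) -> [28, 11]
enqueue(5) -> [28, 11, 5]
enqueue(9) -> [28, 11, 5, 9]
enqueue(3) -> [28, 11, 5, 9, 3]
enqueue(29) -> [28, 11, 5, 9, 3, 29]
dequeue() returns 28 -> [11, 5, 9, 3, 29]
dequeue() returns 11 -> [5, 9, 3, 29]
Final queue (front to back): [5, 9, 3, 29]


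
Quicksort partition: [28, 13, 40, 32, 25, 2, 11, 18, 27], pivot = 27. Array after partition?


Elements <= 27 go left of pivot.
Result: [13, 25, 2, 11, 18, 27, 32, 28, 40], pivot at index 5


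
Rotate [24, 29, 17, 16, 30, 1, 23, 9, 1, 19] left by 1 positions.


Left rotate by 1: [29, 17, 16, 30, 1, 23, 9, 1, 19, 24]


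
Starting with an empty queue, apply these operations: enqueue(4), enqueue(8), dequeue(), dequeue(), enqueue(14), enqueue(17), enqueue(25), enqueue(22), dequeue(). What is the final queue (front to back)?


enqueue(4) -> [4]
enqueue(8) -> [4, 8]
dequeue() returns 4 -> [8]
dequeue() returns 8 -> []
enqueue(14) -> [14]
enqueue(17) -> [14, 17]
enqueue(25) -> [14, 17, 25]
enqueue(22) -> [14, 17, 25, 22]
dequeue() returns 14 -> [17, 25, 22]
Final queue (front to back): [17, 25, 22]


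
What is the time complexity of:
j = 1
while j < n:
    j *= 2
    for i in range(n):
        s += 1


Per nesting level: O(log n) * O(n) = O(n log n)
Complexity: O(n log n)


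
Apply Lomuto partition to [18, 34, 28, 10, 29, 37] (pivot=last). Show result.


Elements <= 37 go left of pivot.
Result: [18, 34, 28, 10, 29, 37], pivot at index 5


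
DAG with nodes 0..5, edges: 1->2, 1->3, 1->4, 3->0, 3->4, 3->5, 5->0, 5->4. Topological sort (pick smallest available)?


Kahn's algorithm, process smallest node first
Order: [1, 2, 3, 5, 0, 4]


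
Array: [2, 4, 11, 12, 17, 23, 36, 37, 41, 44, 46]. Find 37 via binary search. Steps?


Search for 37:
[0,10] mid=5 arr[5]=23
[6,10] mid=8 arr[8]=41
[6,7] mid=6 arr[6]=36
[7,7] mid=7 arr[7]=37
Total: 4 comparisons


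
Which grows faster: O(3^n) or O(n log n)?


linearithmic grows slower than exponential (base 3)
O(n log n) is asymptotically smaller; O(3^n) grows faster


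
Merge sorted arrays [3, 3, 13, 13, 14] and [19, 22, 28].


Compare heads, take smaller each step.
Merged: [3, 3, 13, 13, 14, 19, 22, 28]


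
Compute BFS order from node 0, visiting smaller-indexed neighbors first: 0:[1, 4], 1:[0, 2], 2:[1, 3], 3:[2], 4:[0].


BFS queue: start with [0]
Visit order: [0, 1, 4, 2, 3]
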